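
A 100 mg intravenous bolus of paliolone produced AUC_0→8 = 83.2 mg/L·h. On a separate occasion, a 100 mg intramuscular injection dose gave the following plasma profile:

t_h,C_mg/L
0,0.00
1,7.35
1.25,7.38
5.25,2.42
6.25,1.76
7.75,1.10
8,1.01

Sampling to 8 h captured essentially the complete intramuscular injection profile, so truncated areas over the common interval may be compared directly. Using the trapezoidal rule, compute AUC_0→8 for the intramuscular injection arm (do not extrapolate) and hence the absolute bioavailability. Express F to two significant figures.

Trapezoidal AUC_0→8 (intramuscular injection):
  [0→1]: (0.00+7.35)/2 × 1 = 3.675
  [1→1.25]: (7.35+7.38)/2 × 0.25 = 1.84125
  [1.25→5.25]: (7.38+2.42)/2 × 4 = 19.6
  [5.25→6.25]: (2.42+1.76)/2 × 1 = 2.09
  [6.25→7.75]: (1.76+1.10)/2 × 1.5 = 2.145
  [7.75→8]: (1.10+1.01)/2 × 0.25 = 0.26375
  Sum = 29.615 mg/L·h
F = (AUC_ev/D_ev)/(AUC_iv/D_iv) = (29.615/100)/(83.2/100) = 0.29615/0.832 = 0.3559

F = 0.36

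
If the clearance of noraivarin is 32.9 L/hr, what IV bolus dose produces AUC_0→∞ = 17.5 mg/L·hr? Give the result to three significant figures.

Dose_iv = CL × AUC_0→∞
     = 32.9 × 17.5 = 575.75 mg

Dose = 576 mg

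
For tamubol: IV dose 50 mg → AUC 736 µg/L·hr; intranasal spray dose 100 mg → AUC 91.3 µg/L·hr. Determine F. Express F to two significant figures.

F = (AUC_ev / D_ev) / (AUC_iv / D_iv)
  = (91.3/100) / (736/50)
  = 0.913 / 14.72 = 0.0620

F = 0.062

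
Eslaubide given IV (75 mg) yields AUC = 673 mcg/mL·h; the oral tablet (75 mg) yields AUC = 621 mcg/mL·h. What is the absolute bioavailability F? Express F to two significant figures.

F = 0.92

F = (AUC_ev / D_ev) / (AUC_iv / D_iv)
  = (621/75) / (673/75)
  = 8.28 / 8.97333 = 0.9227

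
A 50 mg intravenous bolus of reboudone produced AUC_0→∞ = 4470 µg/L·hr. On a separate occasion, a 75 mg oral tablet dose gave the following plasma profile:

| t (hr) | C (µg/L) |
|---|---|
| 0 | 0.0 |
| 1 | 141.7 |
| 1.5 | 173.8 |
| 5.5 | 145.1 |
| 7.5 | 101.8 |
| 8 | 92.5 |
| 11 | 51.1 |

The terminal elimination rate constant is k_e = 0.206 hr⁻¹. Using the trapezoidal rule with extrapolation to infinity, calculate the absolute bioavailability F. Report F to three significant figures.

F = 0.231

Trapezoidal AUC_0→11 (oral tablet):
  [0→1]: (0.0+141.7)/2 × 1 = 70.85
  [1→1.5]: (141.7+173.8)/2 × 0.5 = 78.875
  [1.5→5.5]: (173.8+145.1)/2 × 4 = 637.8
  [5.5→7.5]: (145.1+101.8)/2 × 2 = 246.9
  [7.5→8]: (101.8+92.5)/2 × 0.5 = 48.575
  [8→11]: (92.5+51.1)/2 × 3 = 215.4
  Sum = 1298.4 µg/L·hr
Tail: C_last/k_e = 51.1/0.206 = 248.058
AUC_0→∞ (oral tablet) = 1298.4 + 248.058 = 1546.458 µg/L·hr
F = (AUC_ev/D_ev)/(AUC_iv/D_iv) = (1546.458/75)/(4470/50) = 20.61944/89.4 = 0.2306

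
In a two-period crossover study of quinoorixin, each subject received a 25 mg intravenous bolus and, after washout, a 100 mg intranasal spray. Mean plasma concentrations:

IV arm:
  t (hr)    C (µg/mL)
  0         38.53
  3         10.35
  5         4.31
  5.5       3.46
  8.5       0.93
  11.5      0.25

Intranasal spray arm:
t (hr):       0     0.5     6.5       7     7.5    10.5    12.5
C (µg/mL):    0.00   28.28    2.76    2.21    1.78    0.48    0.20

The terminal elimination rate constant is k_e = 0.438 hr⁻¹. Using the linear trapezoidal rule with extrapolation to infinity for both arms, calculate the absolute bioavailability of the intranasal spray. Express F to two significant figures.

F = 0.27

Trapezoidal AUC_0→11.5 (IV):
  [0→3]: (38.53+10.35)/2 × 3 = 73.32
  [3→5]: (10.35+4.31)/2 × 2 = 14.66
  [5→5.5]: (4.31+3.46)/2 × 0.5 = 1.9425
  [5.5→8.5]: (3.46+0.93)/2 × 3 = 6.585
  [8.5→11.5]: (0.93+0.25)/2 × 3 = 1.77
  Sum = 98.2775 µg/mL·hr
IV tail: 0.25/0.438 = 0.571; AUC_iv,0→∞ = 98.2775 + 0.571 = 98.8485 µg/mL·hr
Trapezoidal AUC_0→12.5 (intranasal spray):
  [0→0.5]: (0.00+28.28)/2 × 0.5 = 7.07
  [0.5→6.5]: (28.28+2.76)/2 × 6 = 93.12
  [6.5→7]: (2.76+2.21)/2 × 0.5 = 1.2425
  [7→7.5]: (2.21+1.78)/2 × 0.5 = 0.9975
  [7.5→10.5]: (1.78+0.48)/2 × 3 = 3.39
  [10.5→12.5]: (0.48+0.20)/2 × 2 = 0.68
  Sum = 106.5 µg/mL·hr
intranasal spray tail: 0.20/0.438 = 0.457; AUC_ev,0→∞ = 106.5 + 0.457 = 106.957 µg/mL·hr
F = (AUC_ev/D_ev)/(AUC_iv/D_iv) = (106.957/100)/(98.8485/25) = 1.06957/3.95394 = 0.2705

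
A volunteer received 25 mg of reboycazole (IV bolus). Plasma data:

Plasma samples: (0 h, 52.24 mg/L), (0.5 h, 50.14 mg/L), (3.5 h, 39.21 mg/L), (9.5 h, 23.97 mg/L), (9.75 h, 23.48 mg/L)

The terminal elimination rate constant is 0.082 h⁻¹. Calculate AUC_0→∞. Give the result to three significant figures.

AUC = 641 mg/L·h

Trapezoidal AUC_0→9.75:
  [0→0.5]: (52.24+50.14)/2 × 0.5 = 25.595
  [0.5→3.5]: (50.14+39.21)/2 × 3 = 134.025
  [3.5→9.5]: (39.21+23.97)/2 × 6 = 189.54
  [9.5→9.75]: (23.97+23.48)/2 × 0.25 = 5.93125
  Sum = 355.09125 mg/L·h
Extrapolated tail: C_last / k_e = 23.48 / 0.082 = 286.341
AUC_0→∞ = 355.09125 + 286.341 = 641.43225 mg/L·h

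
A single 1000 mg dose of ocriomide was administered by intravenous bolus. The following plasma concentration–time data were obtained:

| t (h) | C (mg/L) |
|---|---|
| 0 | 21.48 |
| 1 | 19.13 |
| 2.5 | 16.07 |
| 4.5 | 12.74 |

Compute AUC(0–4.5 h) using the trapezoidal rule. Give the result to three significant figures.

Trapezoidal AUC_0→4.5:
  [0→1]: (21.48+19.13)/2 × 1 = 20.305
  [1→2.5]: (19.13+16.07)/2 × 1.5 = 26.4
  [2.5→4.5]: (16.07+12.74)/2 × 2 = 28.81
  Sum = 75.515 mg/L·h

AUC = 75.5 mg/L·h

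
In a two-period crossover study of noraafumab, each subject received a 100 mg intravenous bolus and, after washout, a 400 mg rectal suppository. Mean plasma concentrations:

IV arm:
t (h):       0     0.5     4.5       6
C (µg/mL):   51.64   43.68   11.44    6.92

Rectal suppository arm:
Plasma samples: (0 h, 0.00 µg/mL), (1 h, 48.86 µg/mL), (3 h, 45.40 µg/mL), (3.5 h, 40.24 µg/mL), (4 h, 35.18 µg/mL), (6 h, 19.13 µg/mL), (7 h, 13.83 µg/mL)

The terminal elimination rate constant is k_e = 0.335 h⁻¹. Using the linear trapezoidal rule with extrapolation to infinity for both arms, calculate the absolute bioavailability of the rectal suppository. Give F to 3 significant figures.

Trapezoidal AUC_0→6 (IV):
  [0→0.5]: (51.64+43.68)/2 × 0.5 = 23.83
  [0.5→4.5]: (43.68+11.44)/2 × 4 = 110.24
  [4.5→6]: (11.44+6.92)/2 × 1.5 = 13.77
  Sum = 147.84 µg/mL·h
IV tail: 6.92/0.335 = 20.657; AUC_iv,0→∞ = 147.84 + 20.657 = 168.497 µg/mL·h
Trapezoidal AUC_0→7 (rectal suppository):
  [0→1]: (0.00+48.86)/2 × 1 = 24.43
  [1→3]: (48.86+45.40)/2 × 2 = 94.26
  [3→3.5]: (45.40+40.24)/2 × 0.5 = 21.41
  [3.5→4]: (40.24+35.18)/2 × 0.5 = 18.855
  [4→6]: (35.18+19.13)/2 × 2 = 54.31
  [6→7]: (19.13+13.83)/2 × 1 = 16.48
  Sum = 229.745 µg/mL·h
rectal suppository tail: 13.83/0.335 = 41.284; AUC_ev,0→∞ = 229.745 + 41.284 = 271.029 µg/mL·h
F = (AUC_ev/D_ev)/(AUC_iv/D_iv) = (271.029/400)/(168.497/100) = 0.6775725/1.68497 = 0.4021

F = 0.402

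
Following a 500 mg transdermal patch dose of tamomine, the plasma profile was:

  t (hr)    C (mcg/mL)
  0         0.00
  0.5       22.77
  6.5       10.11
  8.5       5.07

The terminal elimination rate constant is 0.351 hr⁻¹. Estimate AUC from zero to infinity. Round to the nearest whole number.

Trapezoidal AUC_0→8.5:
  [0→0.5]: (0.00+22.77)/2 × 0.5 = 5.6925
  [0.5→6.5]: (22.77+10.11)/2 × 6 = 98.64
  [6.5→8.5]: (10.11+5.07)/2 × 2 = 15.18
  Sum = 119.5125 mcg/mL·hr
Extrapolated tail: C_last / k_e = 5.07 / 0.351 = 14.444
AUC_0→∞ = 119.5125 + 14.444 = 133.9565 mcg/mL·hr

AUC = 134 mcg/mL·hr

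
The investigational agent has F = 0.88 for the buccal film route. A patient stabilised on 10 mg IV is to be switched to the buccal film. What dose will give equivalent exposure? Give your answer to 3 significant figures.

For equal systemic exposure: F × D_ev = D_iv
D_ev = D_iv / F = 10 / 0.88 = 11.3636 mg

D_buccal = 11.4 mg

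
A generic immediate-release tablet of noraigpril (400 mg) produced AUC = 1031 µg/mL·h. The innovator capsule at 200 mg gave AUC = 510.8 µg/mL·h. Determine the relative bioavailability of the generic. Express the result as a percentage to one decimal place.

F_rel = 100.9%

F_rel = (AUC_test/D_test) / (AUC_ref/D_ref)
      = (1031/400) / (510.8/200)
      = 2.5775 / 2.554 = 1.0092 = 100.92%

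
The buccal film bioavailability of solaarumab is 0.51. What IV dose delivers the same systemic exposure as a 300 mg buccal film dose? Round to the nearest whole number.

D_iv = 153 mg

Systemic exposure from an extravascular dose = F × D_ev, so the equivalent IV dose is F × D_ev.
D_iv = F × D_ev = 0.51 × 300 = 153 mg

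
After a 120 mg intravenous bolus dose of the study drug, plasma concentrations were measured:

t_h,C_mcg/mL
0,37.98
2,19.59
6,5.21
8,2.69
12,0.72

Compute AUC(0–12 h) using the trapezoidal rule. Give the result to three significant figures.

AUC = 122 mcg/mL·h

Trapezoidal AUC_0→12:
  [0→2]: (37.98+19.59)/2 × 2 = 57.57
  [2→6]: (19.59+5.21)/2 × 4 = 49.6
  [6→8]: (5.21+2.69)/2 × 2 = 7.9
  [8→12]: (2.69+0.72)/2 × 4 = 6.82
  Sum = 121.89 mcg/mL·h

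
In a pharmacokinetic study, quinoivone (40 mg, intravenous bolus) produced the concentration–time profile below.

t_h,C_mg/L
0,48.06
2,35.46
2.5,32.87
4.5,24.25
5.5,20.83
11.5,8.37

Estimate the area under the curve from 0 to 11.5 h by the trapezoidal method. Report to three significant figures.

Trapezoidal AUC_0→11.5:
  [0→2]: (48.06+35.46)/2 × 2 = 83.52
  [2→2.5]: (35.46+32.87)/2 × 0.5 = 17.0825
  [2.5→4.5]: (32.87+24.25)/2 × 2 = 57.12
  [4.5→5.5]: (24.25+20.83)/2 × 1 = 22.54
  [5.5→11.5]: (20.83+8.37)/2 × 6 = 87.6
  Sum = 267.8625 mg/L·h

AUC = 268 mg/L·h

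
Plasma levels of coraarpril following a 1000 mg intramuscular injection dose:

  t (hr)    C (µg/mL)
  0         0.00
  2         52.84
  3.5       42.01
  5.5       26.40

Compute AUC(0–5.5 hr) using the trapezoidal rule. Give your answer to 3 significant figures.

AUC = 192 µg/mL·hr

Trapezoidal AUC_0→5.5:
  [0→2]: (0.00+52.84)/2 × 2 = 52.84
  [2→3.5]: (52.84+42.01)/2 × 1.5 = 71.1375
  [3.5→5.5]: (42.01+26.40)/2 × 2 = 68.41
  Sum = 192.3875 µg/mL·hr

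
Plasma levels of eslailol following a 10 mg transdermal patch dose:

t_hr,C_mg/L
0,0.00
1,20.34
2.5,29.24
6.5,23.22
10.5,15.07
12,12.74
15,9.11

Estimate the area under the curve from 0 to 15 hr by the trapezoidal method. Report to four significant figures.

Trapezoidal AUC_0→15:
  [0→1]: (0.00+20.34)/2 × 1 = 10.17
  [1→2.5]: (20.34+29.24)/2 × 1.5 = 37.185
  [2.5→6.5]: (29.24+23.22)/2 × 4 = 104.92
  [6.5→10.5]: (23.22+15.07)/2 × 4 = 76.58
  [10.5→12]: (15.07+12.74)/2 × 1.5 = 20.8575
  [12→15]: (12.74+9.11)/2 × 3 = 32.775
  Sum = 282.4875 mg/L·hr

AUC = 282.5 mg/L·hr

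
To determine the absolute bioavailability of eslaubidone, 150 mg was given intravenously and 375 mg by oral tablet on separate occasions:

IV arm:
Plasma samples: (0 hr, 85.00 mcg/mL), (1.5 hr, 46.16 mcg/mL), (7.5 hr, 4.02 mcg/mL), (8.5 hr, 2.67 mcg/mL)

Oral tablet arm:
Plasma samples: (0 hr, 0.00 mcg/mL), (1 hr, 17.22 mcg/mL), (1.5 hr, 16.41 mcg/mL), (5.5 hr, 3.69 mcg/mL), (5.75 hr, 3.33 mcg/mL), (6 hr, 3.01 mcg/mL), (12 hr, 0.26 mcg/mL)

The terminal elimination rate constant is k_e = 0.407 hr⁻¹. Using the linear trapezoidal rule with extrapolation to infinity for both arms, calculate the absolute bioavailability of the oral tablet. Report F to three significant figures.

Trapezoidal AUC_0→8.5 (IV):
  [0→1.5]: (85.00+46.16)/2 × 1.5 = 98.37
  [1.5→7.5]: (46.16+4.02)/2 × 6 = 150.54
  [7.5→8.5]: (4.02+2.67)/2 × 1 = 3.345
  Sum = 252.255 mcg/mL·hr
IV tail: 2.67/0.407 = 6.560; AUC_iv,0→∞ = 252.255 + 6.560 = 258.815 mcg/mL·hr
Trapezoidal AUC_0→12 (oral tablet):
  [0→1]: (0.00+17.22)/2 × 1 = 8.61
  [1→1.5]: (17.22+16.41)/2 × 0.5 = 8.4075
  [1.5→5.5]: (16.41+3.69)/2 × 4 = 40.2
  [5.5→5.75]: (3.69+3.33)/2 × 0.25 = 0.8775
  [5.75→6]: (3.33+3.01)/2 × 0.25 = 0.7925
  [6→12]: (3.01+0.26)/2 × 6 = 9.81
  Sum = 68.6975 mcg/mL·hr
oral tablet tail: 0.26/0.407 = 0.639; AUC_ev,0→∞ = 68.6975 + 0.639 = 69.3365 mcg/mL·hr
F = (AUC_ev/D_ev)/(AUC_iv/D_iv) = (69.3365/375)/(258.815/150) = 0.184897/1.72543 = 0.1072

F = 0.107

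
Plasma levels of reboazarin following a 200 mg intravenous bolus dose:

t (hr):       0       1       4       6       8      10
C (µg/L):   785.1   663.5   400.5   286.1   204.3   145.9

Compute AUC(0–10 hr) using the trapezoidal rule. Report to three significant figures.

Trapezoidal AUC_0→10:
  [0→1]: (785.1+663.5)/2 × 1 = 724.3
  [1→4]: (663.5+400.5)/2 × 3 = 1596.0
  [4→6]: (400.5+286.1)/2 × 2 = 686.6
  [6→8]: (286.1+204.3)/2 × 2 = 490.4
  [8→10]: (204.3+145.9)/2 × 2 = 350.2
  Sum = 3847.5 µg/L·hr

AUC = 3850 µg/L·hr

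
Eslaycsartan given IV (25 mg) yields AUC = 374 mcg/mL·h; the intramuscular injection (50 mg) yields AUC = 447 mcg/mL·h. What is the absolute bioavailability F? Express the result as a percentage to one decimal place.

F = 59.8%

F = (AUC_ev / D_ev) / (AUC_iv / D_iv)
  = (447/50) / (374/25)
  = 8.94 / 14.96 = 0.5976
  = 59.76%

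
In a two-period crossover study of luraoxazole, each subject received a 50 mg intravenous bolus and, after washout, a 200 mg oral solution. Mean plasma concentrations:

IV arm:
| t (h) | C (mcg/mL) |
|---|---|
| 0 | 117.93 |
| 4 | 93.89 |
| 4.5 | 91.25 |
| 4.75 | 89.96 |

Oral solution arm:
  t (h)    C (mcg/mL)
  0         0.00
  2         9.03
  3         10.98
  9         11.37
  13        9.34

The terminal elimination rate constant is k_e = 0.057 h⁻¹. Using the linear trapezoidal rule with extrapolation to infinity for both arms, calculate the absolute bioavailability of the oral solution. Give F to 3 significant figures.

Trapezoidal AUC_0→4.75 (IV):
  [0→4]: (117.93+93.89)/2 × 4 = 423.64
  [4→4.5]: (93.89+91.25)/2 × 0.5 = 46.285
  [4.5→4.75]: (91.25+89.96)/2 × 0.25 = 22.65125
  Sum = 492.57625 mcg/mL·h
IV tail: 89.96/0.057 = 1578.246; AUC_iv,0→∞ = 492.57625 + 1578.246 = 2070.82225 mcg/mL·h
Trapezoidal AUC_0→13 (oral solution):
  [0→2]: (0.00+9.03)/2 × 2 = 9.03
  [2→3]: (9.03+10.98)/2 × 1 = 10.005
  [3→9]: (10.98+11.37)/2 × 6 = 67.05
  [9→13]: (11.37+9.34)/2 × 4 = 41.42
  Sum = 127.505 mcg/mL·h
oral solution tail: 9.34/0.057 = 163.860; AUC_ev,0→∞ = 127.505 + 163.860 = 291.365 mcg/mL·h
F = (AUC_ev/D_ev)/(AUC_iv/D_iv) = (291.365/200)/(2070.82225/50) = 1.456825/41.416445 = 0.0352

F = 0.0352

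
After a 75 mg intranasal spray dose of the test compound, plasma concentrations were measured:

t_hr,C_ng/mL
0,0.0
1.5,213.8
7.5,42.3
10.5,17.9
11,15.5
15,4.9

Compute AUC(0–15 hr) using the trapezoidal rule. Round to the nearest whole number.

AUC = 1068 ng/mL·hr

Trapezoidal AUC_0→15:
  [0→1.5]: (0.0+213.8)/2 × 1.5 = 160.35
  [1.5→7.5]: (213.8+42.3)/2 × 6 = 768.3
  [7.5→10.5]: (42.3+17.9)/2 × 3 = 90.3
  [10.5→11]: (17.9+15.5)/2 × 0.5 = 8.35
  [11→15]: (15.5+4.9)/2 × 4 = 40.8
  Sum = 1068.1 ng/mL·hr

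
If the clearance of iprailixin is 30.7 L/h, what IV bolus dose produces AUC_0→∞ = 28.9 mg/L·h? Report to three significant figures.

Dose = 887 mg

Dose_iv = CL × AUC_0→∞
     = 30.7 × 28.9 = 887.23 mg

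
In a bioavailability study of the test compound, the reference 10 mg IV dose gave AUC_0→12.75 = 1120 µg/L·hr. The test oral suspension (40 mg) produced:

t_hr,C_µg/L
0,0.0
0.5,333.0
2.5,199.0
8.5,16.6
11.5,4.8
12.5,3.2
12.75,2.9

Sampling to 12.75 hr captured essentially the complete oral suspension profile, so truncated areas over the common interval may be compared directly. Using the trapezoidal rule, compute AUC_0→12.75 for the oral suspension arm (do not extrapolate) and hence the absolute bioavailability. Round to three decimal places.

F = 0.290

Trapezoidal AUC_0→12.75 (oral suspension):
  [0→0.5]: (0.0+333.0)/2 × 0.5 = 83.25
  [0.5→2.5]: (333.0+199.0)/2 × 2 = 532.0
  [2.5→8.5]: (199.0+16.6)/2 × 6 = 646.8
  [8.5→11.5]: (16.6+4.8)/2 × 3 = 32.1
  [11.5→12.5]: (4.8+3.2)/2 × 1 = 4.0
  [12.5→12.75]: (3.2+2.9)/2 × 0.25 = 0.7625
  Sum = 1298.9125 µg/L·hr
F = (AUC_ev/D_ev)/(AUC_iv/D_iv) = (1298.9125/40)/(1120/10) = 32.4728/112 = 0.2899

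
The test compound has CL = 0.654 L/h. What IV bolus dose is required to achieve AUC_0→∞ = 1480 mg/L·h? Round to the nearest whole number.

Dose = 968 mg

Dose_iv = CL × AUC_0→∞
     = 0.654 × 1480 = 967.92 mg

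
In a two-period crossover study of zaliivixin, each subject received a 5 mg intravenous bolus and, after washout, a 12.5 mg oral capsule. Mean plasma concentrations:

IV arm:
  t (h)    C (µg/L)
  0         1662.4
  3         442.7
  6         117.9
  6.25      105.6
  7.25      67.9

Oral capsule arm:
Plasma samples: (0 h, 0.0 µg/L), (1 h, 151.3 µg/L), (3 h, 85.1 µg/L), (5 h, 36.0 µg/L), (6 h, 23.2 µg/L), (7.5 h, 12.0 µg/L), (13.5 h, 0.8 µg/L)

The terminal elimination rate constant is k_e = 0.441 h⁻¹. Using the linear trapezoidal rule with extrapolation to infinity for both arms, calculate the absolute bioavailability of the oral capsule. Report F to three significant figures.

Trapezoidal AUC_0→7.25 (IV):
  [0→3]: (1662.4+442.7)/2 × 3 = 3157.65
  [3→6]: (442.7+117.9)/2 × 3 = 840.9
  [6→6.25]: (117.9+105.6)/2 × 0.25 = 27.9375
  [6.25→7.25]: (105.6+67.9)/2 × 1 = 86.75
  Sum = 4113.2375 µg/L·h
IV tail: 67.9/0.441 = 153.968; AUC_iv,0→∞ = 4113.2375 + 153.968 = 4267.2055 µg/L·h
Trapezoidal AUC_0→13.5 (oral capsule):
  [0→1]: (0.0+151.3)/2 × 1 = 75.65
  [1→3]: (151.3+85.1)/2 × 2 = 236.4
  [3→5]: (85.1+36.0)/2 × 2 = 121.1
  [5→6]: (36.0+23.2)/2 × 1 = 29.6
  [6→7.5]: (23.2+12.0)/2 × 1.5 = 26.4
  [7.5→13.5]: (12.0+0.8)/2 × 6 = 38.4
  Sum = 527.55 µg/L·h
oral capsule tail: 0.8/0.441 = 1.814; AUC_ev,0→∞ = 527.55 + 1.814 = 529.364 µg/L·h
F = (AUC_ev/D_ev)/(AUC_iv/D_iv) = (529.364/12.5)/(4267.2055/5) = 42.34912/853.4411 = 0.0496

F = 0.0496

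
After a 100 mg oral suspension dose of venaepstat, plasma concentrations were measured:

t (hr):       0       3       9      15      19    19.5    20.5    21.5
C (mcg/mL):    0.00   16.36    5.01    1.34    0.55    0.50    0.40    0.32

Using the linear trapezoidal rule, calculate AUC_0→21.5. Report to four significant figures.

AUC = 112.6 mcg/mL·hr

Trapezoidal AUC_0→21.5:
  [0→3]: (0.00+16.36)/2 × 3 = 24.54
  [3→9]: (16.36+5.01)/2 × 6 = 64.11
  [9→15]: (5.01+1.34)/2 × 6 = 19.05
  [15→19]: (1.34+0.55)/2 × 4 = 3.78
  [19→19.5]: (0.55+0.50)/2 × 0.5 = 0.2625
  [19.5→20.5]: (0.50+0.40)/2 × 1 = 0.45
  [20.5→21.5]: (0.40+0.32)/2 × 1 = 0.36
  Sum = 112.5525 mcg/mL·hr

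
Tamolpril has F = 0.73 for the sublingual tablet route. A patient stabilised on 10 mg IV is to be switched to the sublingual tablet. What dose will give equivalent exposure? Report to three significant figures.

For equal systemic exposure: F × D_ev = D_iv
D_ev = D_iv / F = 10 / 0.73 = 13.6986 mg

D_sublingual = 13.7 mg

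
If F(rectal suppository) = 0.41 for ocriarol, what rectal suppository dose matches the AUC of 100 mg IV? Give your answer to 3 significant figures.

For equal systemic exposure: F × D_ev = D_iv
D_ev = D_iv / F = 100 / 0.41 = 243.902 mg

D_rectal = 244 mg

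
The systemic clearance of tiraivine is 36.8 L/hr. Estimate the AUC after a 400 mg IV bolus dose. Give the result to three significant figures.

AUC_0→∞ = Dose_iv / CL
        = 400 / 36.8 = 10.8696 mg/L·hr

AUC = 10.9 mg/L·hr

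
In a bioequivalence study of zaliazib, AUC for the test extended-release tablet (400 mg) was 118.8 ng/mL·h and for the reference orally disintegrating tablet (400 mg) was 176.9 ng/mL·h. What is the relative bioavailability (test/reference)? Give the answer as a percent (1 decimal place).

F_rel = 67.2%

F_rel = (AUC_test/D_test) / (AUC_ref/D_ref)
      = (118.8/400) / (176.9/400)
      = 0.297 / 0.44225 = 0.6716 = 67.16%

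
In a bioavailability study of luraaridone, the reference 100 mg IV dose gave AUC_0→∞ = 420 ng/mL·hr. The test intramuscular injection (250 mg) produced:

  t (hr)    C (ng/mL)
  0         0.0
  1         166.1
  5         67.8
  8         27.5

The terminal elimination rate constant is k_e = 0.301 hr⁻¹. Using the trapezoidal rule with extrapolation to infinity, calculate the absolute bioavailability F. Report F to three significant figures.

F = 0.748

Trapezoidal AUC_0→8 (intramuscular injection):
  [0→1]: (0.0+166.1)/2 × 1 = 83.05
  [1→5]: (166.1+67.8)/2 × 4 = 467.8
  [5→8]: (67.8+27.5)/2 × 3 = 142.95
  Sum = 693.8 ng/mL·hr
Tail: C_last/k_e = 27.5/0.301 = 91.362
AUC_0→∞ (intramuscular injection) = 693.8 + 91.362 = 785.162 ng/mL·hr
F = (AUC_ev/D_ev)/(AUC_iv/D_iv) = (785.162/250)/(420/100) = 3.140648/4.2 = 0.7478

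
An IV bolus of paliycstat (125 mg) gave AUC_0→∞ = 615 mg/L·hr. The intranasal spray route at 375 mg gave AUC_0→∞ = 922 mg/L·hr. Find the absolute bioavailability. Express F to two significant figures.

F = (AUC_ev / D_ev) / (AUC_iv / D_iv)
  = (922/375) / (615/125)
  = 2.45867 / 4.92 = 0.4997

F = 0.50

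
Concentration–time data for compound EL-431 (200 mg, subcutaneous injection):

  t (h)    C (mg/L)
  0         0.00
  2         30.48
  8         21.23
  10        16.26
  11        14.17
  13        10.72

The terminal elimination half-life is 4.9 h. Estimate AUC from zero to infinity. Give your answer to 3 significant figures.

Trapezoidal AUC_0→13:
  [0→2]: (0.00+30.48)/2 × 2 = 30.48
  [2→8]: (30.48+21.23)/2 × 6 = 155.13
  [8→10]: (21.23+16.26)/2 × 2 = 37.49
  [10→11]: (16.26+14.17)/2 × 1 = 15.215
  [11→13]: (14.17+10.72)/2 × 2 = 24.89
  Sum = 263.205 mg/L·h
k_e = ln2 / t½ = 0.693147 / 4.9 = 0.1415 h^-1
Extrapolated tail: C_last / k_e = 10.72 / 0.1415 = 75.760
AUC_0→∞ = 263.205 + 75.760 = 338.965 mg/L·h

AUC = 339 mg/L·h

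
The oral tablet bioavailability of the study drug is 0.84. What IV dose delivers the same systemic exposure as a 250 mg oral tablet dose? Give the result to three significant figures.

D_iv = 210 mg

Systemic exposure from an extravascular dose = F × D_ev, so the equivalent IV dose is F × D_ev.
D_iv = F × D_ev = 0.84 × 250 = 210 mg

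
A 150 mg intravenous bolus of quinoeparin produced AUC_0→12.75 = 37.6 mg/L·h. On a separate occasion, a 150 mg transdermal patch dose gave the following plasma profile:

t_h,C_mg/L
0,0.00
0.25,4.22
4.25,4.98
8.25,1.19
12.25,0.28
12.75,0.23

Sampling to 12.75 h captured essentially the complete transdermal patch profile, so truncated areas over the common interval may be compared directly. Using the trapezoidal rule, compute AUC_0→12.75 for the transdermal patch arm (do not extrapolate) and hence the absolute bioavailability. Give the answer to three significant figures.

Trapezoidal AUC_0→12.75 (transdermal patch):
  [0→0.25]: (0.00+4.22)/2 × 0.25 = 0.5275
  [0.25→4.25]: (4.22+4.98)/2 × 4 = 18.4
  [4.25→8.25]: (4.98+1.19)/2 × 4 = 12.34
  [8.25→12.25]: (1.19+0.28)/2 × 4 = 2.94
  [12.25→12.75]: (0.28+0.23)/2 × 0.5 = 0.1275
  Sum = 34.335 mg/L·h
F = (AUC_ev/D_ev)/(AUC_iv/D_iv) = (34.335/150)/(37.6/150) = 0.2289/0.250667 = 0.9132

F = 0.913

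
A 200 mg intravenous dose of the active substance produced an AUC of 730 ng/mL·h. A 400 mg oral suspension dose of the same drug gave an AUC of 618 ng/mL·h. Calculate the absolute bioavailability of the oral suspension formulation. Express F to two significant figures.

F = 0.42

F = (AUC_ev / D_ev) / (AUC_iv / D_iv)
  = (618/400) / (730/200)
  = 1.545 / 3.65 = 0.4233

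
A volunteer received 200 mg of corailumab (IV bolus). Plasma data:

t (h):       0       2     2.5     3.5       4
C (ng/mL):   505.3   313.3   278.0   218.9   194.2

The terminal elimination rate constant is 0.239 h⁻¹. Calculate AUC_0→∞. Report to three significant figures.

AUC = 2130 ng/mL·h

Trapezoidal AUC_0→4:
  [0→2]: (505.3+313.3)/2 × 2 = 818.6
  [2→2.5]: (313.3+278.0)/2 × 0.5 = 147.825
  [2.5→3.5]: (278.0+218.9)/2 × 1 = 248.45
  [3.5→4]: (218.9+194.2)/2 × 0.5 = 103.275
  Sum = 1318.15 ng/mL·h
Extrapolated tail: C_last / k_e = 194.2 / 0.239 = 812.552
AUC_0→∞ = 1318.15 + 812.552 = 2130.702 ng/mL·h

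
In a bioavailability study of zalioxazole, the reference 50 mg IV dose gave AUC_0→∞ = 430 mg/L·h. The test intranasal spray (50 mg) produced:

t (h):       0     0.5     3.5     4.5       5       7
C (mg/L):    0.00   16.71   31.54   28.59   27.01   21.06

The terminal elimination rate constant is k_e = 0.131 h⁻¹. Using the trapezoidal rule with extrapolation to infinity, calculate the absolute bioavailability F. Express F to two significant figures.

F = 0.77

Trapezoidal AUC_0→7 (intranasal spray):
  [0→0.5]: (0.00+16.71)/2 × 0.5 = 4.1775
  [0.5→3.5]: (16.71+31.54)/2 × 3 = 72.375
  [3.5→4.5]: (31.54+28.59)/2 × 1 = 30.065
  [4.5→5]: (28.59+27.01)/2 × 0.5 = 13.9
  [5→7]: (27.01+21.06)/2 × 2 = 48.07
  Sum = 168.5875 mg/L·h
Tail: C_last/k_e = 21.06/0.131 = 160.763
AUC_0→∞ (intranasal spray) = 168.5875 + 160.763 = 329.3505 mg/L·h
F = (AUC_ev/D_ev)/(AUC_iv/D_iv) = (329.3505/50)/(430/50) = 6.58701/8.6 = 0.7659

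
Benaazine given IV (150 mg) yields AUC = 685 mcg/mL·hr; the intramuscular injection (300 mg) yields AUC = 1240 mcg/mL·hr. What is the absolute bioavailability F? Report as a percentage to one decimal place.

F = 90.5%

F = (AUC_ev / D_ev) / (AUC_iv / D_iv)
  = (1240/300) / (685/150)
  = 4.13333 / 4.56667 = 0.9051
  = 90.51%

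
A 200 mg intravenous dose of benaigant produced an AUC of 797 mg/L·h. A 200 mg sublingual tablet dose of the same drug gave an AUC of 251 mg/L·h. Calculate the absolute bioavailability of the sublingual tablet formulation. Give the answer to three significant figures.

F = (AUC_ev / D_ev) / (AUC_iv / D_iv)
  = (251/200) / (797/200)
  = 1.255 / 3.985 = 0.3149

F = 0.315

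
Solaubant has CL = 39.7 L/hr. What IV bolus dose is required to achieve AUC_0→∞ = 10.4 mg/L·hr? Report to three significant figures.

Dose_iv = CL × AUC_0→∞
     = 39.7 × 10.4 = 412.88 mg

Dose = 413 mg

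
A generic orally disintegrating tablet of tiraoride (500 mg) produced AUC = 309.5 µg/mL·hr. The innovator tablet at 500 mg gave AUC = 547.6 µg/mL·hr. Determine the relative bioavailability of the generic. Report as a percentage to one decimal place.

F_rel = 56.5%

F_rel = (AUC_test/D_test) / (AUC_ref/D_ref)
      = (309.5/500) / (547.6/500)
      = 0.619 / 1.0952 = 0.5652 = 56.52%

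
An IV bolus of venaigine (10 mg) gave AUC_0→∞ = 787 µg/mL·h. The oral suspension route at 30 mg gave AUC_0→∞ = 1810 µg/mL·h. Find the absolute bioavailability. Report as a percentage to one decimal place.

F = 76.7%

F = (AUC_ev / D_ev) / (AUC_iv / D_iv)
  = (1810/30) / (787/10)
  = 60.3333 / 78.7 = 0.7666
  = 76.66%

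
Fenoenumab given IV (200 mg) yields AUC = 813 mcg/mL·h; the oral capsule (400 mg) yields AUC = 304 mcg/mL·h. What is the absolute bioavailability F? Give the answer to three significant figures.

F = 0.187

F = (AUC_ev / D_ev) / (AUC_iv / D_iv)
  = (304/400) / (813/200)
  = 0.76 / 4.065 = 0.1870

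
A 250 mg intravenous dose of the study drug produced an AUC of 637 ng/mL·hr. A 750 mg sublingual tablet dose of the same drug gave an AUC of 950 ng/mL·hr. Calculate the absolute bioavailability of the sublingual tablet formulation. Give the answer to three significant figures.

F = (AUC_ev / D_ev) / (AUC_iv / D_iv)
  = (950/750) / (637/250)
  = 1.26667 / 2.548 = 0.4971

F = 0.497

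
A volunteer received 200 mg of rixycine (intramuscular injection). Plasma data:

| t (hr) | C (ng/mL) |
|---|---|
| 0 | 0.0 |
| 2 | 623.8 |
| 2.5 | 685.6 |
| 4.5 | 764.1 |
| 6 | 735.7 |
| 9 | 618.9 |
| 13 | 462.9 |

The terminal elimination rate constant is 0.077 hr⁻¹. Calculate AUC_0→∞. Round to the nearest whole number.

Trapezoidal AUC_0→13:
  [0→2]: (0.0+623.8)/2 × 2 = 623.8
  [2→2.5]: (623.8+685.6)/2 × 0.5 = 327.35
  [2.5→4.5]: (685.6+764.1)/2 × 2 = 1449.7
  [4.5→6]: (764.1+735.7)/2 × 1.5 = 1124.85
  [6→9]: (735.7+618.9)/2 × 3 = 2031.9
  [9→13]: (618.9+462.9)/2 × 4 = 2163.6
  Sum = 7721.2 ng/mL·hr
Extrapolated tail: C_last / k_e = 462.9 / 0.077 = 6011.688
AUC_0→∞ = 7721.2 + 6011.688 = 13732.888 ng/mL·hr

AUC = 13733 ng/mL·hr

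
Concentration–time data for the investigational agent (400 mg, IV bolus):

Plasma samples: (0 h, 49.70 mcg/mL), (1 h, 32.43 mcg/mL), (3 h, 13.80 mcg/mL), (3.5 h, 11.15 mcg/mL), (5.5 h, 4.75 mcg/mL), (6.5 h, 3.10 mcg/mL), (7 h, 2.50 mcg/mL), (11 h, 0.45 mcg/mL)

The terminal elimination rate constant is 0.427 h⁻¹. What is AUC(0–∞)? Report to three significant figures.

AUC = 122 mcg/mL·h

Trapezoidal AUC_0→11:
  [0→1]: (49.70+32.43)/2 × 1 = 41.065
  [1→3]: (32.43+13.80)/2 × 2 = 46.23
  [3→3.5]: (13.80+11.15)/2 × 0.5 = 6.2375
  [3.5→5.5]: (11.15+4.75)/2 × 2 = 15.9
  [5.5→6.5]: (4.75+3.10)/2 × 1 = 3.925
  [6.5→7]: (3.10+2.50)/2 × 0.5 = 1.4
  [7→11]: (2.50+0.45)/2 × 4 = 5.9
  Sum = 120.6575 mcg/mL·h
Extrapolated tail: C_last / k_e = 0.45 / 0.427 = 1.054
AUC_0→∞ = 120.6575 + 1.054 = 121.7115 mcg/mL·h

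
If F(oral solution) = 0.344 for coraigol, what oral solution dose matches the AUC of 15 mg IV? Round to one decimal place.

D_oral = 43.6 mg

For equal systemic exposure: F × D_ev = D_iv
D_ev = D_iv / F = 15 / 0.344 = 43.6047 mg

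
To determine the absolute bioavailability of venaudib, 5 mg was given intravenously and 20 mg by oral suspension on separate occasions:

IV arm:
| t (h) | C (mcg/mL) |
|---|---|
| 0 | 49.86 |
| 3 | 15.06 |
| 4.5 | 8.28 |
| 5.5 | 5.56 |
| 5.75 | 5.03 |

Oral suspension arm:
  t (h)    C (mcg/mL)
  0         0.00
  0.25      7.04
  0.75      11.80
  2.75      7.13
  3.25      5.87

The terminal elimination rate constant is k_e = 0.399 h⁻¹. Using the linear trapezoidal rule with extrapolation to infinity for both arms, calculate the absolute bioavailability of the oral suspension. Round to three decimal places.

Trapezoidal AUC_0→5.75 (IV):
  [0→3]: (49.86+15.06)/2 × 3 = 97.38
  [3→4.5]: (15.06+8.28)/2 × 1.5 = 17.505
  [4.5→5.5]: (8.28+5.56)/2 × 1 = 6.92
  [5.5→5.75]: (5.56+5.03)/2 × 0.25 = 1.32375
  Sum = 123.12875 mcg/mL·h
IV tail: 5.03/0.399 = 12.607; AUC_iv,0→∞ = 123.12875 + 12.607 = 135.73575 mcg/mL·h
Trapezoidal AUC_0→3.25 (oral suspension):
  [0→0.25]: (0.00+7.04)/2 × 0.25 = 0.88
  [0.25→0.75]: (7.04+11.80)/2 × 0.5 = 4.71
  [0.75→2.75]: (11.80+7.13)/2 × 2 = 18.93
  [2.75→3.25]: (7.13+5.87)/2 × 0.5 = 3.25
  Sum = 27.77 mcg/mL·h
oral suspension tail: 5.87/0.399 = 14.712; AUC_ev,0→∞ = 27.77 + 14.712 = 42.482 mcg/mL·h
F = (AUC_ev/D_ev)/(AUC_iv/D_iv) = (42.482/20)/(135.73575/5) = 2.1241/27.14715 = 0.0782

F = 0.078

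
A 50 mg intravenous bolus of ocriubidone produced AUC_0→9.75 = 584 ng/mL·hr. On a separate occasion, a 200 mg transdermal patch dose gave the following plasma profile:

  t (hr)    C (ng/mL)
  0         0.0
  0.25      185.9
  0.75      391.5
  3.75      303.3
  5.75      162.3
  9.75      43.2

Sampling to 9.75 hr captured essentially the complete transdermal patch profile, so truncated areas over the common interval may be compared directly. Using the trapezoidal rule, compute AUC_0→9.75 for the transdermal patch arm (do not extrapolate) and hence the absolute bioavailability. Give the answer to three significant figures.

F = 0.893

Trapezoidal AUC_0→9.75 (transdermal patch):
  [0→0.25]: (0.0+185.9)/2 × 0.25 = 23.2375
  [0.25→0.75]: (185.9+391.5)/2 × 0.5 = 144.35
  [0.75→3.75]: (391.5+303.3)/2 × 3 = 1042.2
  [3.75→5.75]: (303.3+162.3)/2 × 2 = 465.6
  [5.75→9.75]: (162.3+43.2)/2 × 4 = 411.0
  Sum = 2086.3875 ng/mL·hr
F = (AUC_ev/D_ev)/(AUC_iv/D_iv) = (2086.3875/200)/(584/50) = 10.4319/11.68 = 0.8931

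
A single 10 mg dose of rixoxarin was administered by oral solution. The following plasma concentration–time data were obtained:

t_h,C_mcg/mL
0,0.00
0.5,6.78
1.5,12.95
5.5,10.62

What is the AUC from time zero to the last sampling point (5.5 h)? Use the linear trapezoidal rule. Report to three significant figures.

AUC = 58.7 mcg/mL·h

Trapezoidal AUC_0→5.5:
  [0→0.5]: (0.00+6.78)/2 × 0.5 = 1.695
  [0.5→1.5]: (6.78+12.95)/2 × 1 = 9.865
  [1.5→5.5]: (12.95+10.62)/2 × 4 = 47.14
  Sum = 58.7 mcg/mL·h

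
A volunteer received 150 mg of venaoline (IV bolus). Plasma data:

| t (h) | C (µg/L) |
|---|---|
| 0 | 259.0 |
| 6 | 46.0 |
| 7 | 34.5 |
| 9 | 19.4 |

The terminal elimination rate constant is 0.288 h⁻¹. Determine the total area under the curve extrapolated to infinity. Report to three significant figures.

AUC = 1080 µg/L·h

Trapezoidal AUC_0→9:
  [0→6]: (259.0+46.0)/2 × 6 = 915.0
  [6→7]: (46.0+34.5)/2 × 1 = 40.25
  [7→9]: (34.5+19.4)/2 × 2 = 53.9
  Sum = 1009.15 µg/L·h
Extrapolated tail: C_last / k_e = 19.4 / 0.288 = 67.361
AUC_0→∞ = 1009.15 + 67.361 = 1076.511 µg/L·h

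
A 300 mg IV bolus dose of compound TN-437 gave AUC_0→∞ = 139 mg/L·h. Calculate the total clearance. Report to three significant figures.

CL = 2.16 L/h

CL = Dose_iv / AUC_0→∞
   = 300 / 139 = 2.15827 L/h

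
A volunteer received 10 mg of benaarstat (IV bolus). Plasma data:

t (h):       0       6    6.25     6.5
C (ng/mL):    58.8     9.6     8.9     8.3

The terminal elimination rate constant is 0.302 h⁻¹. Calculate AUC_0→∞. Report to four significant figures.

AUC = 237.1 ng/mL·h

Trapezoidal AUC_0→6.5:
  [0→6]: (58.8+9.6)/2 × 6 = 205.2
  [6→6.25]: (9.6+8.9)/2 × 0.25 = 2.3125
  [6.25→6.5]: (8.9+8.3)/2 × 0.25 = 2.15
  Sum = 209.6625 ng/mL·h
Extrapolated tail: C_last / k_e = 8.3 / 0.302 = 27.483
AUC_0→∞ = 209.6625 + 27.483 = 237.1455 ng/mL·h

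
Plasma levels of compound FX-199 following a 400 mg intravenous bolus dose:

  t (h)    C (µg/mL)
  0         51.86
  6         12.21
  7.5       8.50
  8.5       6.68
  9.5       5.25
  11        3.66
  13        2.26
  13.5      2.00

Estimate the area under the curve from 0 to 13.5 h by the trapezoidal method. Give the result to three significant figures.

AUC = 235 µg/mL·h

Trapezoidal AUC_0→13.5:
  [0→6]: (51.86+12.21)/2 × 6 = 192.21
  [6→7.5]: (12.21+8.50)/2 × 1.5 = 15.5325
  [7.5→8.5]: (8.50+6.68)/2 × 1 = 7.59
  [8.5→9.5]: (6.68+5.25)/2 × 1 = 5.965
  [9.5→11]: (5.25+3.66)/2 × 1.5 = 6.6825
  [11→13]: (3.66+2.26)/2 × 2 = 5.92
  [13→13.5]: (2.26+2.00)/2 × 0.5 = 1.065
  Sum = 234.965 µg/mL·h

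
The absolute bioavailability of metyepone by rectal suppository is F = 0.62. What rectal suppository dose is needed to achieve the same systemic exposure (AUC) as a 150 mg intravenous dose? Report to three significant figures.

For equal systemic exposure: F × D_ev = D_iv
D_ev = D_iv / F = 150 / 0.62 = 241.935 mg

D_rectal = 242 mg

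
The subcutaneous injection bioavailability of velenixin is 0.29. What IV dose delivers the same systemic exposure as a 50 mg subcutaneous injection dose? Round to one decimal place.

Systemic exposure from an extravascular dose = F × D_ev, so the equivalent IV dose is F × D_ev.
D_iv = F × D_ev = 0.29 × 50 = 14.5 mg

D_iv = 14.5 mg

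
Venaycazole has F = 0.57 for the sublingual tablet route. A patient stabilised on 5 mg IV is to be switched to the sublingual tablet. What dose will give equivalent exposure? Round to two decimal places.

D_sublingual = 8.77 mg

For equal systemic exposure: F × D_ev = D_iv
D_ev = D_iv / F = 5 / 0.57 = 8.77193 mg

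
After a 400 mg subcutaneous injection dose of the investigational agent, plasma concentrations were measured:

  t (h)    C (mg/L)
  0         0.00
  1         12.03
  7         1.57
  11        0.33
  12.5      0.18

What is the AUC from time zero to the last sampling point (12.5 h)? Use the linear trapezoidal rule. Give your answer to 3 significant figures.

Trapezoidal AUC_0→12.5:
  [0→1]: (0.00+12.03)/2 × 1 = 6.015
  [1→7]: (12.03+1.57)/2 × 6 = 40.8
  [7→11]: (1.57+0.33)/2 × 4 = 3.8
  [11→12.5]: (0.33+0.18)/2 × 1.5 = 0.3825
  Sum = 50.9975 mg/L·h

AUC = 51.0 mg/L·h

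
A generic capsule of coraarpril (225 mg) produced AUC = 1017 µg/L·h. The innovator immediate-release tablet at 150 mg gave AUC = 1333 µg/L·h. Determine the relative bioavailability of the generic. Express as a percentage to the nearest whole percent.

F_rel = (AUC_test/D_test) / (AUC_ref/D_ref)
      = (1017/225) / (1333/150)
      = 4.52 / 8.88667 = 0.5086 = 50.86%

F_rel = 51%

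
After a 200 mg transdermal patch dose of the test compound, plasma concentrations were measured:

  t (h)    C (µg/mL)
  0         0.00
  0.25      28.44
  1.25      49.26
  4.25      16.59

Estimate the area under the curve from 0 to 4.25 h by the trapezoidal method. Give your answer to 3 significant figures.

Trapezoidal AUC_0→4.25:
  [0→0.25]: (0.00+28.44)/2 × 0.25 = 3.555
  [0.25→1.25]: (28.44+49.26)/2 × 1 = 38.85
  [1.25→4.25]: (49.26+16.59)/2 × 3 = 98.775
  Sum = 141.18 µg/mL·h

AUC = 141 µg/mL·h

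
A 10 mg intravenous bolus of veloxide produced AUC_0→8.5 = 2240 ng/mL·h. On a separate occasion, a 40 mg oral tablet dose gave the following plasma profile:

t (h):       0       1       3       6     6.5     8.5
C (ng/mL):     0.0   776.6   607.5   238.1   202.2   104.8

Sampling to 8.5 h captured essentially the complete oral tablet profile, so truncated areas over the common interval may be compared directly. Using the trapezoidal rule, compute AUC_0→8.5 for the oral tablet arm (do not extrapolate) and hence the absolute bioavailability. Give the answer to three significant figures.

Trapezoidal AUC_0→8.5 (oral tablet):
  [0→1]: (0.0+776.6)/2 × 1 = 388.3
  [1→3]: (776.6+607.5)/2 × 2 = 1384.1
  [3→6]: (607.5+238.1)/2 × 3 = 1268.4
  [6→6.5]: (238.1+202.2)/2 × 0.5 = 110.075
  [6.5→8.5]: (202.2+104.8)/2 × 2 = 307.0
  Sum = 3457.875 ng/mL·h
F = (AUC_ev/D_ev)/(AUC_iv/D_iv) = (3457.875/40)/(2240/10) = 86.446875/224 = 0.3859

F = 0.386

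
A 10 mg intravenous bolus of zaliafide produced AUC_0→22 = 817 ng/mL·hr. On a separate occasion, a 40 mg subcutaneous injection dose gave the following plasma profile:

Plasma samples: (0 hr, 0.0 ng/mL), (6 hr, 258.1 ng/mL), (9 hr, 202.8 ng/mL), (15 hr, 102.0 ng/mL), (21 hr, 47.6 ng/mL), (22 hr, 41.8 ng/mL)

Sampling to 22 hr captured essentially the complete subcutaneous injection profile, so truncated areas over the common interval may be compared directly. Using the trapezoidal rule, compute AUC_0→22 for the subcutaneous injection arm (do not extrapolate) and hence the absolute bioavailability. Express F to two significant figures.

F = 0.88

Trapezoidal AUC_0→22 (subcutaneous injection):
  [0→6]: (0.0+258.1)/2 × 6 = 774.3
  [6→9]: (258.1+202.8)/2 × 3 = 691.35
  [9→15]: (202.8+102.0)/2 × 6 = 914.4
  [15→21]: (102.0+47.6)/2 × 6 = 448.8
  [21→22]: (47.6+41.8)/2 × 1 = 44.7
  Sum = 2873.55 ng/mL·hr
F = (AUC_ev/D_ev)/(AUC_iv/D_iv) = (2873.55/40)/(817/10) = 71.83875/81.7 = 0.8793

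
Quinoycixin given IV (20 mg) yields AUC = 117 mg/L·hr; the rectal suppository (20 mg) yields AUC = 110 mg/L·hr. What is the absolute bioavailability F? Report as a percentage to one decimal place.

F = 94.0%

F = (AUC_ev / D_ev) / (AUC_iv / D_iv)
  = (110/20) / (117/20)
  = 5.5 / 5.85 = 0.9402
  = 94.02%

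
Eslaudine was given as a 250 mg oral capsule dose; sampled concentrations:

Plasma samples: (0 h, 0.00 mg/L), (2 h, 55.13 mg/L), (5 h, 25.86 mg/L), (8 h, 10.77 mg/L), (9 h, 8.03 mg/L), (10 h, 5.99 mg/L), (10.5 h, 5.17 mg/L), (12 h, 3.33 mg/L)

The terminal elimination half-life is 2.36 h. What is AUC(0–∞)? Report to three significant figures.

Trapezoidal AUC_0→12:
  [0→2]: (0.00+55.13)/2 × 2 = 55.13
  [2→5]: (55.13+25.86)/2 × 3 = 121.485
  [5→8]: (25.86+10.77)/2 × 3 = 54.945
  [8→9]: (10.77+8.03)/2 × 1 = 9.4
  [9→10]: (8.03+5.99)/2 × 1 = 7.01
  [10→10.5]: (5.99+5.17)/2 × 0.5 = 2.79
  [10.5→12]: (5.17+3.33)/2 × 1.5 = 6.375
  Sum = 257.135 mg/L·h
k_e = ln2 / t½ = 0.693147 / 2.36 = 0.2937 h^-1
Extrapolated tail: C_last / k_e = 3.33 / 0.2937 = 11.338
AUC_0→∞ = 257.135 + 11.338 = 268.473 mg/L·h

AUC = 268 mg/L·h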